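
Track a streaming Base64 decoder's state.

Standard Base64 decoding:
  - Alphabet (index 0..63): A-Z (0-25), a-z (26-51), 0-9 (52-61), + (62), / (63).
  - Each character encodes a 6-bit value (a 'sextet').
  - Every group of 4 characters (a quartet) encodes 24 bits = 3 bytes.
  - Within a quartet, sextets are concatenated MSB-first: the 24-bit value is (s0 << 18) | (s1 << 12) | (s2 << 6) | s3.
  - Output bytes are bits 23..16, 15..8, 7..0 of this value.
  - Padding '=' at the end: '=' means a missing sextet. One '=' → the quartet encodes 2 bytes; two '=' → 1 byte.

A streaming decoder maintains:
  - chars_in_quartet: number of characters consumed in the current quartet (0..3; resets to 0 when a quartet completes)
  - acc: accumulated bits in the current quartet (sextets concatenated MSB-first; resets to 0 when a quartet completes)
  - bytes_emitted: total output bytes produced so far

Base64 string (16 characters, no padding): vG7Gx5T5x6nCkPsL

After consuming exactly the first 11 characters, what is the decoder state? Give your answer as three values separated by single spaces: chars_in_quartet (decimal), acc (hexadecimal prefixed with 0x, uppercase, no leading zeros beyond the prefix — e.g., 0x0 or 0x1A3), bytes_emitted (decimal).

After char 0 ('v'=47): chars_in_quartet=1 acc=0x2F bytes_emitted=0
After char 1 ('G'=6): chars_in_quartet=2 acc=0xBC6 bytes_emitted=0
After char 2 ('7'=59): chars_in_quartet=3 acc=0x2F1BB bytes_emitted=0
After char 3 ('G'=6): chars_in_quartet=4 acc=0xBC6EC6 -> emit BC 6E C6, reset; bytes_emitted=3
After char 4 ('x'=49): chars_in_quartet=1 acc=0x31 bytes_emitted=3
After char 5 ('5'=57): chars_in_quartet=2 acc=0xC79 bytes_emitted=3
After char 6 ('T'=19): chars_in_quartet=3 acc=0x31E53 bytes_emitted=3
After char 7 ('5'=57): chars_in_quartet=4 acc=0xC794F9 -> emit C7 94 F9, reset; bytes_emitted=6
After char 8 ('x'=49): chars_in_quartet=1 acc=0x31 bytes_emitted=6
After char 9 ('6'=58): chars_in_quartet=2 acc=0xC7A bytes_emitted=6
After char 10 ('n'=39): chars_in_quartet=3 acc=0x31EA7 bytes_emitted=6

Answer: 3 0x31EA7 6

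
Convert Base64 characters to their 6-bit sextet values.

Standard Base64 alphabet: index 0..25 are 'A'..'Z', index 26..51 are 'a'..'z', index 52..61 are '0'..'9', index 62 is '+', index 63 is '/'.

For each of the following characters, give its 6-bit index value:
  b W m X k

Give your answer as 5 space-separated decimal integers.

Answer: 27 22 38 23 36

Derivation:
'b': a..z range, 26 + ord('b') − ord('a') = 27
'W': A..Z range, ord('W') − ord('A') = 22
'm': a..z range, 26 + ord('m') − ord('a') = 38
'X': A..Z range, ord('X') − ord('A') = 23
'k': a..z range, 26 + ord('k') − ord('a') = 36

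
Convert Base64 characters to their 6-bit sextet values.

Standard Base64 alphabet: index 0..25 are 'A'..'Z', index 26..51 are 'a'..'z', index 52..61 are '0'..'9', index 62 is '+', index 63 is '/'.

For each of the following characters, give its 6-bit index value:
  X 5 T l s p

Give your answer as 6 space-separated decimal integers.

'X': A..Z range, ord('X') − ord('A') = 23
'5': 0..9 range, 52 + ord('5') − ord('0') = 57
'T': A..Z range, ord('T') − ord('A') = 19
'l': a..z range, 26 + ord('l') − ord('a') = 37
's': a..z range, 26 + ord('s') − ord('a') = 44
'p': a..z range, 26 + ord('p') − ord('a') = 41

Answer: 23 57 19 37 44 41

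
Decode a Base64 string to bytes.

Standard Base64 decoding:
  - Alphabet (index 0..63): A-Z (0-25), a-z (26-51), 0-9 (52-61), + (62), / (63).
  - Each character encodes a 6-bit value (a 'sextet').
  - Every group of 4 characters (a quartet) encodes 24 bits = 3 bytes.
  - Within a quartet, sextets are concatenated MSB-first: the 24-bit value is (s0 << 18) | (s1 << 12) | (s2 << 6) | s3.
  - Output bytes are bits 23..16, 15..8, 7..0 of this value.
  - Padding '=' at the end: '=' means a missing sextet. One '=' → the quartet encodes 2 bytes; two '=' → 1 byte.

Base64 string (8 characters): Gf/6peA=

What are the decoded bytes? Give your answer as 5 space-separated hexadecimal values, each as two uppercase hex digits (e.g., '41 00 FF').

Answer: 19 FF FA A5 E0

Derivation:
After char 0 ('G'=6): chars_in_quartet=1 acc=0x6 bytes_emitted=0
After char 1 ('f'=31): chars_in_quartet=2 acc=0x19F bytes_emitted=0
After char 2 ('/'=63): chars_in_quartet=3 acc=0x67FF bytes_emitted=0
After char 3 ('6'=58): chars_in_quartet=4 acc=0x19FFFA -> emit 19 FF FA, reset; bytes_emitted=3
After char 4 ('p'=41): chars_in_quartet=1 acc=0x29 bytes_emitted=3
After char 5 ('e'=30): chars_in_quartet=2 acc=0xA5E bytes_emitted=3
After char 6 ('A'=0): chars_in_quartet=3 acc=0x29780 bytes_emitted=3
Padding '=': partial quartet acc=0x29780 -> emit A5 E0; bytes_emitted=5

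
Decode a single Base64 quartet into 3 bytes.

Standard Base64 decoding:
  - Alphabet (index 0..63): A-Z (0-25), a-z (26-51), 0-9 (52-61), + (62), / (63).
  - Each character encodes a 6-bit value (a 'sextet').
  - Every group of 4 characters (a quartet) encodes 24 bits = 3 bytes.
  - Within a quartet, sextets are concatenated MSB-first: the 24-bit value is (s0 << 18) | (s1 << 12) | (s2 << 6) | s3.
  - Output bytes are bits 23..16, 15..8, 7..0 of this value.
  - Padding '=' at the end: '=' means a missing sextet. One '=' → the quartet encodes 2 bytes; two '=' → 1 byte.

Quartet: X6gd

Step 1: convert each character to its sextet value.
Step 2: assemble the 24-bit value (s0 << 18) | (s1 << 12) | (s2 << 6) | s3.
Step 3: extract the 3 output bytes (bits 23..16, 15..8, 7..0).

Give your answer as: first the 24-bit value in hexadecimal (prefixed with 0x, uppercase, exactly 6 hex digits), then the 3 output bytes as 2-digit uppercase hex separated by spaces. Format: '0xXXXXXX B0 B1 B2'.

Sextets: X=23, 6=58, g=32, d=29
24-bit: (23<<18) | (58<<12) | (32<<6) | 29
      = 0x5C0000 | 0x03A000 | 0x000800 | 0x00001D
      = 0x5FA81D
Bytes: (v>>16)&0xFF=5F, (v>>8)&0xFF=A8, v&0xFF=1D

Answer: 0x5FA81D 5F A8 1D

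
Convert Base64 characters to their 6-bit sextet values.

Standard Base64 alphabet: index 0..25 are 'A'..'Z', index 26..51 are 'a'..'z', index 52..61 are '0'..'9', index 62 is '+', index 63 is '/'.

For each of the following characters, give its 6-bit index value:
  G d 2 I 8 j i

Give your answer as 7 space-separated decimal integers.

Answer: 6 29 54 8 60 35 34

Derivation:
'G': A..Z range, ord('G') − ord('A') = 6
'd': a..z range, 26 + ord('d') − ord('a') = 29
'2': 0..9 range, 52 + ord('2') − ord('0') = 54
'I': A..Z range, ord('I') − ord('A') = 8
'8': 0..9 range, 52 + ord('8') − ord('0') = 60
'j': a..z range, 26 + ord('j') − ord('a') = 35
'i': a..z range, 26 + ord('i') − ord('a') = 34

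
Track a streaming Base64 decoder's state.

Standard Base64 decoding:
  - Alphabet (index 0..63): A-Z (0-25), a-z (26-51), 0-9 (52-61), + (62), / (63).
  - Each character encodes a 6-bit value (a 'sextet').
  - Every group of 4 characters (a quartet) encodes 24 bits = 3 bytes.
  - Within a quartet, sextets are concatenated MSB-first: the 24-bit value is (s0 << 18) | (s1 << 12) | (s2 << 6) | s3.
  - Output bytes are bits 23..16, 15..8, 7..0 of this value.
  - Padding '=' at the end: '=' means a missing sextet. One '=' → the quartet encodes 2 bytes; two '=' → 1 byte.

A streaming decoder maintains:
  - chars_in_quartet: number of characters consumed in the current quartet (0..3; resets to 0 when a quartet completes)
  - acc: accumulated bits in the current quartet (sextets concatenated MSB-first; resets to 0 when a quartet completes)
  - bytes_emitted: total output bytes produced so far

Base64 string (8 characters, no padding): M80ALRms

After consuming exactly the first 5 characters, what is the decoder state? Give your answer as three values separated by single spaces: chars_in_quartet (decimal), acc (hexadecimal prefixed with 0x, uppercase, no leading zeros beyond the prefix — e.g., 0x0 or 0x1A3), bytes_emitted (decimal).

After char 0 ('M'=12): chars_in_quartet=1 acc=0xC bytes_emitted=0
After char 1 ('8'=60): chars_in_quartet=2 acc=0x33C bytes_emitted=0
After char 2 ('0'=52): chars_in_quartet=3 acc=0xCF34 bytes_emitted=0
After char 3 ('A'=0): chars_in_quartet=4 acc=0x33CD00 -> emit 33 CD 00, reset; bytes_emitted=3
After char 4 ('L'=11): chars_in_quartet=1 acc=0xB bytes_emitted=3

Answer: 1 0xB 3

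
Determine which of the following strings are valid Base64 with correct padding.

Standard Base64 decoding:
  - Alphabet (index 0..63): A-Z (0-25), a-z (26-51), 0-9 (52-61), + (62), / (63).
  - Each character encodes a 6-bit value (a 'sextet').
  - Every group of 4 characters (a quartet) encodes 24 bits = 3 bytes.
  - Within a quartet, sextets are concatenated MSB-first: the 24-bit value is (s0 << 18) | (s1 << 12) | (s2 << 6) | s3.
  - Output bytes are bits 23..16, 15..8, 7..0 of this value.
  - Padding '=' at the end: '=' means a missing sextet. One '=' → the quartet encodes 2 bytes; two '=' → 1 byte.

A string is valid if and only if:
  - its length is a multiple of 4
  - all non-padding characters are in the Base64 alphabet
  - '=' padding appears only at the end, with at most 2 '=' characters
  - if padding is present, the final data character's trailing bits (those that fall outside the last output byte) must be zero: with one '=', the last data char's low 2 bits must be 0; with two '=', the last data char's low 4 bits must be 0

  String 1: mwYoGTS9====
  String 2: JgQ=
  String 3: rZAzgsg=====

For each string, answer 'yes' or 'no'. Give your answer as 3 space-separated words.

String 1: 'mwYoGTS9====' → invalid (4 pad chars (max 2))
String 2: 'JgQ=' → valid
String 3: 'rZAzgsg=====' → invalid (5 pad chars (max 2))

Answer: no yes no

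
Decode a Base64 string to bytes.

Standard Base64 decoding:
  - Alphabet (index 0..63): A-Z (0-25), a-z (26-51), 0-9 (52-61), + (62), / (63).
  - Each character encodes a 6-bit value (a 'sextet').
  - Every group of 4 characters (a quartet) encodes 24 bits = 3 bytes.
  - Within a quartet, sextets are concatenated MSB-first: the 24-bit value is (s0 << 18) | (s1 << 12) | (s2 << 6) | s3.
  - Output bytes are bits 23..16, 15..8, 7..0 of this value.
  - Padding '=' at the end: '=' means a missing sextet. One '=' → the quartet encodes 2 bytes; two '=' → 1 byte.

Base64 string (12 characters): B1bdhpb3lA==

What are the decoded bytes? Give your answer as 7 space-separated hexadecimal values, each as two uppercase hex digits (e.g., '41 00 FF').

Answer: 07 56 DD 86 96 F7 94

Derivation:
After char 0 ('B'=1): chars_in_quartet=1 acc=0x1 bytes_emitted=0
After char 1 ('1'=53): chars_in_quartet=2 acc=0x75 bytes_emitted=0
After char 2 ('b'=27): chars_in_quartet=3 acc=0x1D5B bytes_emitted=0
After char 3 ('d'=29): chars_in_quartet=4 acc=0x756DD -> emit 07 56 DD, reset; bytes_emitted=3
After char 4 ('h'=33): chars_in_quartet=1 acc=0x21 bytes_emitted=3
After char 5 ('p'=41): chars_in_quartet=2 acc=0x869 bytes_emitted=3
After char 6 ('b'=27): chars_in_quartet=3 acc=0x21A5B bytes_emitted=3
After char 7 ('3'=55): chars_in_quartet=4 acc=0x8696F7 -> emit 86 96 F7, reset; bytes_emitted=6
After char 8 ('l'=37): chars_in_quartet=1 acc=0x25 bytes_emitted=6
After char 9 ('A'=0): chars_in_quartet=2 acc=0x940 bytes_emitted=6
Padding '==': partial quartet acc=0x940 -> emit 94; bytes_emitted=7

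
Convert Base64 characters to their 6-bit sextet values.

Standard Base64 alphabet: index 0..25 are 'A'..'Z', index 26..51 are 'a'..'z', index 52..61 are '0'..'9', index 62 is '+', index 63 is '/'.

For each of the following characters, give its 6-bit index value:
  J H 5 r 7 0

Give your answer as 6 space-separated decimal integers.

'J': A..Z range, ord('J') − ord('A') = 9
'H': A..Z range, ord('H') − ord('A') = 7
'5': 0..9 range, 52 + ord('5') − ord('0') = 57
'r': a..z range, 26 + ord('r') − ord('a') = 43
'7': 0..9 range, 52 + ord('7') − ord('0') = 59
'0': 0..9 range, 52 + ord('0') − ord('0') = 52

Answer: 9 7 57 43 59 52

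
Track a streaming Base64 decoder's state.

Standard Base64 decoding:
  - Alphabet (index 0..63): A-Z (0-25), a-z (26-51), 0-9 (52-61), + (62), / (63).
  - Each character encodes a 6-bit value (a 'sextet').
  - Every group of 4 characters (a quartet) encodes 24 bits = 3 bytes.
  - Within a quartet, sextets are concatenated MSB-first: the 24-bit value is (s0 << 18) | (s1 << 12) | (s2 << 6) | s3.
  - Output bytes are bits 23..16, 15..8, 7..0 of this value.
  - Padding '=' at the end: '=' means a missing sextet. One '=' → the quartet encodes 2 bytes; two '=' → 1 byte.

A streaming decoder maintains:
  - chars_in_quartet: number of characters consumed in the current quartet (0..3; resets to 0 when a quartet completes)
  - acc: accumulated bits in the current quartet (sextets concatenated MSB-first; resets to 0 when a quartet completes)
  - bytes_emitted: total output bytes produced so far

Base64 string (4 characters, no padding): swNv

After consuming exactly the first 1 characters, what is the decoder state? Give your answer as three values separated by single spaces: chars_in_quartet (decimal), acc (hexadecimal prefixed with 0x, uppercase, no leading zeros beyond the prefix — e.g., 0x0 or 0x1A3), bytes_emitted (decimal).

After char 0 ('s'=44): chars_in_quartet=1 acc=0x2C bytes_emitted=0

Answer: 1 0x2C 0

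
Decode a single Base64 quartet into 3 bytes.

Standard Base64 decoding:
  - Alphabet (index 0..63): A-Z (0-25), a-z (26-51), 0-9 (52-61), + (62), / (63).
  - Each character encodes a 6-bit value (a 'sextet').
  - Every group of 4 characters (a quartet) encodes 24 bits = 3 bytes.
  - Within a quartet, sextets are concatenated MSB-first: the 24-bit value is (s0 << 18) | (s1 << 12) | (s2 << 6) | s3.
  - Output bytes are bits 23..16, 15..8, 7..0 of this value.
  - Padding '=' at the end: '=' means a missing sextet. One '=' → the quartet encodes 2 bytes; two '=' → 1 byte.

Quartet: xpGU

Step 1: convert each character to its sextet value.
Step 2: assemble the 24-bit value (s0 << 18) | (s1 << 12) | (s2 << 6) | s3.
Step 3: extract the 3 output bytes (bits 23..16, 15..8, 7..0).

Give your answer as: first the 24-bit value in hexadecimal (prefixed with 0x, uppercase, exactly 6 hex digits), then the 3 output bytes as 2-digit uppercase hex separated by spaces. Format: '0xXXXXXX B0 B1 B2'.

Answer: 0xC69194 C6 91 94

Derivation:
Sextets: x=49, p=41, G=6, U=20
24-bit: (49<<18) | (41<<12) | (6<<6) | 20
      = 0xC40000 | 0x029000 | 0x000180 | 0x000014
      = 0xC69194
Bytes: (v>>16)&0xFF=C6, (v>>8)&0xFF=91, v&0xFF=94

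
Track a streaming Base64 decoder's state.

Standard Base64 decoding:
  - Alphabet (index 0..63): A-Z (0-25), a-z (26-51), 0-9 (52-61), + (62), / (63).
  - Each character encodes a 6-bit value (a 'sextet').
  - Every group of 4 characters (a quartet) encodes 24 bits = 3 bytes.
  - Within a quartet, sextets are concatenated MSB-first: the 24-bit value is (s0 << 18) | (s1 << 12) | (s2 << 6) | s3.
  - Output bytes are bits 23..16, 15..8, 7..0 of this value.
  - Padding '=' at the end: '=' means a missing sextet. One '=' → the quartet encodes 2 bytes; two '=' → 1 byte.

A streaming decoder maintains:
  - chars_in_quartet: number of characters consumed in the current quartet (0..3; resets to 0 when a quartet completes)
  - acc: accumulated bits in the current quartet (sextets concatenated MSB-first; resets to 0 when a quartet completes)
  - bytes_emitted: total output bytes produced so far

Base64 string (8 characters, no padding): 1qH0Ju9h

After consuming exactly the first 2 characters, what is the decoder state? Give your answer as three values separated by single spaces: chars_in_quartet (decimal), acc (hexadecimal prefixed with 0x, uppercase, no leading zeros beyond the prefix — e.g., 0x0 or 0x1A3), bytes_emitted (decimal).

After char 0 ('1'=53): chars_in_quartet=1 acc=0x35 bytes_emitted=0
After char 1 ('q'=42): chars_in_quartet=2 acc=0xD6A bytes_emitted=0

Answer: 2 0xD6A 0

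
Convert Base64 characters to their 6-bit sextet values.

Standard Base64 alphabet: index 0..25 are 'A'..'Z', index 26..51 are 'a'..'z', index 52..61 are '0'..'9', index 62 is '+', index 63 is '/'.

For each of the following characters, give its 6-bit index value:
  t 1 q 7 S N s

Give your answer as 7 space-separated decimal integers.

't': a..z range, 26 + ord('t') − ord('a') = 45
'1': 0..9 range, 52 + ord('1') − ord('0') = 53
'q': a..z range, 26 + ord('q') − ord('a') = 42
'7': 0..9 range, 52 + ord('7') − ord('0') = 59
'S': A..Z range, ord('S') − ord('A') = 18
'N': A..Z range, ord('N') − ord('A') = 13
's': a..z range, 26 + ord('s') − ord('a') = 44

Answer: 45 53 42 59 18 13 44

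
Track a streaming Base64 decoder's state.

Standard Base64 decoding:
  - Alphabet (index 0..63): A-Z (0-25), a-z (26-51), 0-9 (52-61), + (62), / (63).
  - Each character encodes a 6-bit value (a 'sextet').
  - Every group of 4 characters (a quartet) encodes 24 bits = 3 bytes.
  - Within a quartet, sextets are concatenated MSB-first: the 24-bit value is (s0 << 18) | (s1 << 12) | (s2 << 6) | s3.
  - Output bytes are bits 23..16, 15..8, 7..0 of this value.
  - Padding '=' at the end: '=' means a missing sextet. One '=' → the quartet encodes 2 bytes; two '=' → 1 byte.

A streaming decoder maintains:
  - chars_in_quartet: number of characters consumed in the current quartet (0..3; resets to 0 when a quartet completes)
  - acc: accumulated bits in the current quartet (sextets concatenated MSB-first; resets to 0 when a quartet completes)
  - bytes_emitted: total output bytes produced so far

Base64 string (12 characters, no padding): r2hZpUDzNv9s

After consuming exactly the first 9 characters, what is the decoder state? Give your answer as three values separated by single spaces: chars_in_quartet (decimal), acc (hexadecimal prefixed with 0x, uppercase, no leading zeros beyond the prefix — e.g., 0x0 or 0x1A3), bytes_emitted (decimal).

Answer: 1 0xD 6

Derivation:
After char 0 ('r'=43): chars_in_quartet=1 acc=0x2B bytes_emitted=0
After char 1 ('2'=54): chars_in_quartet=2 acc=0xAF6 bytes_emitted=0
After char 2 ('h'=33): chars_in_quartet=3 acc=0x2BDA1 bytes_emitted=0
After char 3 ('Z'=25): chars_in_quartet=4 acc=0xAF6859 -> emit AF 68 59, reset; bytes_emitted=3
After char 4 ('p'=41): chars_in_quartet=1 acc=0x29 bytes_emitted=3
After char 5 ('U'=20): chars_in_quartet=2 acc=0xA54 bytes_emitted=3
After char 6 ('D'=3): chars_in_quartet=3 acc=0x29503 bytes_emitted=3
After char 7 ('z'=51): chars_in_quartet=4 acc=0xA540F3 -> emit A5 40 F3, reset; bytes_emitted=6
After char 8 ('N'=13): chars_in_quartet=1 acc=0xD bytes_emitted=6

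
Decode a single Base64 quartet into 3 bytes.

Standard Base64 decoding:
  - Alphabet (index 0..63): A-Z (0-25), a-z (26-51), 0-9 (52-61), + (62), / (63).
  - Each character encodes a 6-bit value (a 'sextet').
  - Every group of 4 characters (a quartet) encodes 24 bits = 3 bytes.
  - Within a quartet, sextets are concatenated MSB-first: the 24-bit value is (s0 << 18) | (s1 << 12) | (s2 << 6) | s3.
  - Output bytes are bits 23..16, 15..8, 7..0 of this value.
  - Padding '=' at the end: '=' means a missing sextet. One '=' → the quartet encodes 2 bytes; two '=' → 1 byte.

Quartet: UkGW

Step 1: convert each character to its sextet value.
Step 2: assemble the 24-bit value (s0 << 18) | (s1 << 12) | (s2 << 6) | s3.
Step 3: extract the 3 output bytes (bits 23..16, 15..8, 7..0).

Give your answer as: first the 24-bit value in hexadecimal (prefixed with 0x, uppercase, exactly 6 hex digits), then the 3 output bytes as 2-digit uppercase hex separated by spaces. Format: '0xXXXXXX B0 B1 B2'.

Sextets: U=20, k=36, G=6, W=22
24-bit: (20<<18) | (36<<12) | (6<<6) | 22
      = 0x500000 | 0x024000 | 0x000180 | 0x000016
      = 0x524196
Bytes: (v>>16)&0xFF=52, (v>>8)&0xFF=41, v&0xFF=96

Answer: 0x524196 52 41 96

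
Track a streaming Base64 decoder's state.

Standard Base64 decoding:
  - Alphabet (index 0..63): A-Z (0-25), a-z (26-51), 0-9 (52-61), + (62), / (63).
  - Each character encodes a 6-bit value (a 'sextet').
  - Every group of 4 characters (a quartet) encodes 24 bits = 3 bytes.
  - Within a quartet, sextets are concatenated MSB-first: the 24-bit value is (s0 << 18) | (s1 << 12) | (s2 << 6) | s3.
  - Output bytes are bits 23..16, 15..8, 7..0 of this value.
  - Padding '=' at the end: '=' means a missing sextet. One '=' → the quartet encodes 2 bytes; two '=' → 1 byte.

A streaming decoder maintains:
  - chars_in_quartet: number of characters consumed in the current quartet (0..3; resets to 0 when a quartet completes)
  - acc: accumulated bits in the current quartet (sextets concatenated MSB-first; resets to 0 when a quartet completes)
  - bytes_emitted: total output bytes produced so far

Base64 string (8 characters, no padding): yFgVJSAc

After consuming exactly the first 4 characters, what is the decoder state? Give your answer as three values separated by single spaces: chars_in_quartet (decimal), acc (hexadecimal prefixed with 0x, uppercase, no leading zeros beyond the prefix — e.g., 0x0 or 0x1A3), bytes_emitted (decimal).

Answer: 0 0x0 3

Derivation:
After char 0 ('y'=50): chars_in_quartet=1 acc=0x32 bytes_emitted=0
After char 1 ('F'=5): chars_in_quartet=2 acc=0xC85 bytes_emitted=0
After char 2 ('g'=32): chars_in_quartet=3 acc=0x32160 bytes_emitted=0
After char 3 ('V'=21): chars_in_quartet=4 acc=0xC85815 -> emit C8 58 15, reset; bytes_emitted=3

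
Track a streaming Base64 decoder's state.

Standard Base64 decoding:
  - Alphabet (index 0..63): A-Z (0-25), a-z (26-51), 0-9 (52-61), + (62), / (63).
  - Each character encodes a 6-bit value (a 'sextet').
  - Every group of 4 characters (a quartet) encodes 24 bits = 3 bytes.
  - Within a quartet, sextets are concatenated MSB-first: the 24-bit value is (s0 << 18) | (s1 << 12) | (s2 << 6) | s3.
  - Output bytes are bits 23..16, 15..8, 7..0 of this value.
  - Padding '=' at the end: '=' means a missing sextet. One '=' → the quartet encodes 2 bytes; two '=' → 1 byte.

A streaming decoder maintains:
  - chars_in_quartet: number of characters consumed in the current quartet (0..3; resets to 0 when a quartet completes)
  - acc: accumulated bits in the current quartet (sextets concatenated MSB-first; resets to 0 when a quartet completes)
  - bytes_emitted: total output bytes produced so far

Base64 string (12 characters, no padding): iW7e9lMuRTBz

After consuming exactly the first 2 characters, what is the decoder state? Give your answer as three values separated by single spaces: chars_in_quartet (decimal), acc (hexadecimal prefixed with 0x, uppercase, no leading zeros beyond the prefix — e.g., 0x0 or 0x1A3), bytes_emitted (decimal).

Answer: 2 0x896 0

Derivation:
After char 0 ('i'=34): chars_in_quartet=1 acc=0x22 bytes_emitted=0
After char 1 ('W'=22): chars_in_quartet=2 acc=0x896 bytes_emitted=0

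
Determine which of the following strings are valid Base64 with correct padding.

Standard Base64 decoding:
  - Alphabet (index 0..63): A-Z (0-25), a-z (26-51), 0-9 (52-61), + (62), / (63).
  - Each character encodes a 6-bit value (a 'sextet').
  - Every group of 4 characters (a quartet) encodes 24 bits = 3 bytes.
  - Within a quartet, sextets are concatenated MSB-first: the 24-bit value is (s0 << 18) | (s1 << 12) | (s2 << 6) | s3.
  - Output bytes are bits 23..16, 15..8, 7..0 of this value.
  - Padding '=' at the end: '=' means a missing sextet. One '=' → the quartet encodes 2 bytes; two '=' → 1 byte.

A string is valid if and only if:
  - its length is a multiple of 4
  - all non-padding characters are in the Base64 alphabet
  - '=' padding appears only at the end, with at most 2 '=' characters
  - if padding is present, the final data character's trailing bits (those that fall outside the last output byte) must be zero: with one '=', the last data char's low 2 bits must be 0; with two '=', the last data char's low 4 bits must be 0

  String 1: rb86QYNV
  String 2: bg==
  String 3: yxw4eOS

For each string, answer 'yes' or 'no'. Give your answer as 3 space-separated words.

String 1: 'rb86QYNV' → valid
String 2: 'bg==' → valid
String 3: 'yxw4eOS' → invalid (len=7 not mult of 4)

Answer: yes yes no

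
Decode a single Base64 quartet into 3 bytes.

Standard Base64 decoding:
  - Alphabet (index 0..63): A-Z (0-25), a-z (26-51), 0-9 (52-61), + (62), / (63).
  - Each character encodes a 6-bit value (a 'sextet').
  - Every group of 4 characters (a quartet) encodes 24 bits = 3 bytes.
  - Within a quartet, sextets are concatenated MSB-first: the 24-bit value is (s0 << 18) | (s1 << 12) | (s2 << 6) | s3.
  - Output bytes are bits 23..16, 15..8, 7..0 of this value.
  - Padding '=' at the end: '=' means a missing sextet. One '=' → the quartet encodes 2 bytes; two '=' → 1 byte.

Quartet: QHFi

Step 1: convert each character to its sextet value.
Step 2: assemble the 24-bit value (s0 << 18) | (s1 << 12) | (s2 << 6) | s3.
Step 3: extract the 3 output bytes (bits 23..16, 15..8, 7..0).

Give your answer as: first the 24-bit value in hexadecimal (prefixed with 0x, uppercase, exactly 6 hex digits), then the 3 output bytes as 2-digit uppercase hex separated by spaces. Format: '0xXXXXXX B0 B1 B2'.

Sextets: Q=16, H=7, F=5, i=34
24-bit: (16<<18) | (7<<12) | (5<<6) | 34
      = 0x400000 | 0x007000 | 0x000140 | 0x000022
      = 0x407162
Bytes: (v>>16)&0xFF=40, (v>>8)&0xFF=71, v&0xFF=62

Answer: 0x407162 40 71 62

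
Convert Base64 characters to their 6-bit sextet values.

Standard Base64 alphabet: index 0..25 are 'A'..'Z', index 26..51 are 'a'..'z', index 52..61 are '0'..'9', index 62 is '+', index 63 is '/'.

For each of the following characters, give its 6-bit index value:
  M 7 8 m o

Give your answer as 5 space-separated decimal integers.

'M': A..Z range, ord('M') − ord('A') = 12
'7': 0..9 range, 52 + ord('7') − ord('0') = 59
'8': 0..9 range, 52 + ord('8') − ord('0') = 60
'm': a..z range, 26 + ord('m') − ord('a') = 38
'o': a..z range, 26 + ord('o') − ord('a') = 40

Answer: 12 59 60 38 40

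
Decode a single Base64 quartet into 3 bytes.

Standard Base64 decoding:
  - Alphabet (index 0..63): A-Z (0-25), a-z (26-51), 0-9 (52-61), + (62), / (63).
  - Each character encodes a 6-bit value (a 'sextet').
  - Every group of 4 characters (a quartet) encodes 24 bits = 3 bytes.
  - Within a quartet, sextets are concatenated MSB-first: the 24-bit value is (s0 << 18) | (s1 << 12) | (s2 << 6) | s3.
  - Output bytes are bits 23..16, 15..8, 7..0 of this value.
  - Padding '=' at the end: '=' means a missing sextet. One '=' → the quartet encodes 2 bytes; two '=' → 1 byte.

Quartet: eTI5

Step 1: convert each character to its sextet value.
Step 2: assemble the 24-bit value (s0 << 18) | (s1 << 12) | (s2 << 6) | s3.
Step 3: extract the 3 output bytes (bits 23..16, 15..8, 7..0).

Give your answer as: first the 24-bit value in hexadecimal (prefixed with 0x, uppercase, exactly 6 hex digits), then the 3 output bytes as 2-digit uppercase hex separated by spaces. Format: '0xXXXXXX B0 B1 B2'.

Sextets: e=30, T=19, I=8, 5=57
24-bit: (30<<18) | (19<<12) | (8<<6) | 57
      = 0x780000 | 0x013000 | 0x000200 | 0x000039
      = 0x793239
Bytes: (v>>16)&0xFF=79, (v>>8)&0xFF=32, v&0xFF=39

Answer: 0x793239 79 32 39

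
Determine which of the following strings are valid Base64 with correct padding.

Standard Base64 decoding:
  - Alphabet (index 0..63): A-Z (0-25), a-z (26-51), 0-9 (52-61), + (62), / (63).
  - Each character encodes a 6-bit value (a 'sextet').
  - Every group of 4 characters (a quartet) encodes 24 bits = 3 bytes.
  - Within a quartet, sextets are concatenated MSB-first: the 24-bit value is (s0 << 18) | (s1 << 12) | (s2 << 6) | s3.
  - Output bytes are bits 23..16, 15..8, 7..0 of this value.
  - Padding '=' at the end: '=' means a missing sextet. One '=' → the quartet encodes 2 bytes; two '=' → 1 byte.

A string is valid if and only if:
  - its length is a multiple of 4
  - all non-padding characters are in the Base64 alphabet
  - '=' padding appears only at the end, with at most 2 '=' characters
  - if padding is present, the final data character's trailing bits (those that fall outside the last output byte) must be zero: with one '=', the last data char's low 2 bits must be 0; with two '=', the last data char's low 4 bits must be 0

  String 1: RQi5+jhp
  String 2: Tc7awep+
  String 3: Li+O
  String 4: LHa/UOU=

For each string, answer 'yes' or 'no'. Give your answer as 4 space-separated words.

Answer: yes yes yes yes

Derivation:
String 1: 'RQi5+jhp' → valid
String 2: 'Tc7awep+' → valid
String 3: 'Li+O' → valid
String 4: 'LHa/UOU=' → valid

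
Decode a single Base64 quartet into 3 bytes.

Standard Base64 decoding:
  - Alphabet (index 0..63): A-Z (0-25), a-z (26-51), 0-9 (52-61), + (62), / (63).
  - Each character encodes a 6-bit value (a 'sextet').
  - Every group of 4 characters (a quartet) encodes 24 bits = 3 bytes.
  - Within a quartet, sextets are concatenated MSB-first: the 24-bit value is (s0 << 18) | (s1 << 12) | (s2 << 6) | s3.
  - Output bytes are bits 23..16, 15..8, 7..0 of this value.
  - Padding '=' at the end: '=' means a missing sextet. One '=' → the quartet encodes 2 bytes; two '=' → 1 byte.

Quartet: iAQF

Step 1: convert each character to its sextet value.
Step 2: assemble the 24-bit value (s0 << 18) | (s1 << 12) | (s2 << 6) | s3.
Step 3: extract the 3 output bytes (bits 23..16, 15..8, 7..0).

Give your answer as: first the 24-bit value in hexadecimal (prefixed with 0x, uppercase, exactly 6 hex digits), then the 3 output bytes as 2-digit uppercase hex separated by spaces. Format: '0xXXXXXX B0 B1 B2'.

Sextets: i=34, A=0, Q=16, F=5
24-bit: (34<<18) | (0<<12) | (16<<6) | 5
      = 0x880000 | 0x000000 | 0x000400 | 0x000005
      = 0x880405
Bytes: (v>>16)&0xFF=88, (v>>8)&0xFF=04, v&0xFF=05

Answer: 0x880405 88 04 05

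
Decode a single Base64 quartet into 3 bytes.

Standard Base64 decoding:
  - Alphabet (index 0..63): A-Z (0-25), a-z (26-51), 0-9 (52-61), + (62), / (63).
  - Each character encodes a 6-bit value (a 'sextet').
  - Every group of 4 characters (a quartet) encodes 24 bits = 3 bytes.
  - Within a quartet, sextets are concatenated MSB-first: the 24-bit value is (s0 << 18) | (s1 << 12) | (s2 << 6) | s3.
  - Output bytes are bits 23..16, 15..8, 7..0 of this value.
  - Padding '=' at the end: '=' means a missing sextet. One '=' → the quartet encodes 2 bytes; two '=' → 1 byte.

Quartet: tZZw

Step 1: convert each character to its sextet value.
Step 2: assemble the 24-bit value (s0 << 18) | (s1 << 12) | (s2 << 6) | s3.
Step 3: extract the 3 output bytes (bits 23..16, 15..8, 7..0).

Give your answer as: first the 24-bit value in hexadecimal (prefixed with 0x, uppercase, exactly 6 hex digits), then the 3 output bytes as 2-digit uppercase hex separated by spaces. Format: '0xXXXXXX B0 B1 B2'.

Sextets: t=45, Z=25, Z=25, w=48
24-bit: (45<<18) | (25<<12) | (25<<6) | 48
      = 0xB40000 | 0x019000 | 0x000640 | 0x000030
      = 0xB59670
Bytes: (v>>16)&0xFF=B5, (v>>8)&0xFF=96, v&0xFF=70

Answer: 0xB59670 B5 96 70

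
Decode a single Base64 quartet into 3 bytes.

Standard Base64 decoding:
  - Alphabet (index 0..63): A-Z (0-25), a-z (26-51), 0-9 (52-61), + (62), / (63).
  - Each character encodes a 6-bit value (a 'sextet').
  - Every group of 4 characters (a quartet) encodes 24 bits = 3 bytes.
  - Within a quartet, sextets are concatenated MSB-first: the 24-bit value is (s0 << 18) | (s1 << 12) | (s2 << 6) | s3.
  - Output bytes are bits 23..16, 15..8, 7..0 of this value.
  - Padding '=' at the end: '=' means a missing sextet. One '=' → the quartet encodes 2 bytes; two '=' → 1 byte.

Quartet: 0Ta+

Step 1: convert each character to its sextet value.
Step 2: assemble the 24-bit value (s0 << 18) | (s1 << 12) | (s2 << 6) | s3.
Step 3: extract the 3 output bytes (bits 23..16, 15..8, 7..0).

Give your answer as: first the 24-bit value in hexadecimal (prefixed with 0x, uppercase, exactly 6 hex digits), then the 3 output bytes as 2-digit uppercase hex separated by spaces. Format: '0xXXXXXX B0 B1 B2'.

Sextets: 0=52, T=19, a=26, +=62
24-bit: (52<<18) | (19<<12) | (26<<6) | 62
      = 0xD00000 | 0x013000 | 0x000680 | 0x00003E
      = 0xD136BE
Bytes: (v>>16)&0xFF=D1, (v>>8)&0xFF=36, v&0xFF=BE

Answer: 0xD136BE D1 36 BE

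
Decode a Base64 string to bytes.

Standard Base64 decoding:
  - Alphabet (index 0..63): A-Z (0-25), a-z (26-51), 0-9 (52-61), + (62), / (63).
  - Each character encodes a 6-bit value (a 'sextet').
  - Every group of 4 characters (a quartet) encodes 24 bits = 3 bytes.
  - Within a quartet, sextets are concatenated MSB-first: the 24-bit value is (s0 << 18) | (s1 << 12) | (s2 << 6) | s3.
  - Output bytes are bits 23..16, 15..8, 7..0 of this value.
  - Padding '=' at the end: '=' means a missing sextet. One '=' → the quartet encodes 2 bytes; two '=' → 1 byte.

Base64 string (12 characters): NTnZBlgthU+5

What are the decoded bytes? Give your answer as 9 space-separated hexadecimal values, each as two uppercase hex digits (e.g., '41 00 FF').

Answer: 35 39 D9 06 58 2D 85 4F B9

Derivation:
After char 0 ('N'=13): chars_in_quartet=1 acc=0xD bytes_emitted=0
After char 1 ('T'=19): chars_in_quartet=2 acc=0x353 bytes_emitted=0
After char 2 ('n'=39): chars_in_quartet=3 acc=0xD4E7 bytes_emitted=0
After char 3 ('Z'=25): chars_in_quartet=4 acc=0x3539D9 -> emit 35 39 D9, reset; bytes_emitted=3
After char 4 ('B'=1): chars_in_quartet=1 acc=0x1 bytes_emitted=3
After char 5 ('l'=37): chars_in_quartet=2 acc=0x65 bytes_emitted=3
After char 6 ('g'=32): chars_in_quartet=3 acc=0x1960 bytes_emitted=3
After char 7 ('t'=45): chars_in_quartet=4 acc=0x6582D -> emit 06 58 2D, reset; bytes_emitted=6
After char 8 ('h'=33): chars_in_quartet=1 acc=0x21 bytes_emitted=6
After char 9 ('U'=20): chars_in_quartet=2 acc=0x854 bytes_emitted=6
After char 10 ('+'=62): chars_in_quartet=3 acc=0x2153E bytes_emitted=6
After char 11 ('5'=57): chars_in_quartet=4 acc=0x854FB9 -> emit 85 4F B9, reset; bytes_emitted=9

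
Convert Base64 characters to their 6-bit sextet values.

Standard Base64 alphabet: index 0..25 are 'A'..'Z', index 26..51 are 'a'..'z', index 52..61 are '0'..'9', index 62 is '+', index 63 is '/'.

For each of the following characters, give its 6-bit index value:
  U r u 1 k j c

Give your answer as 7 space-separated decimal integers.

'U': A..Z range, ord('U') − ord('A') = 20
'r': a..z range, 26 + ord('r') − ord('a') = 43
'u': a..z range, 26 + ord('u') − ord('a') = 46
'1': 0..9 range, 52 + ord('1') − ord('0') = 53
'k': a..z range, 26 + ord('k') − ord('a') = 36
'j': a..z range, 26 + ord('j') − ord('a') = 35
'c': a..z range, 26 + ord('c') − ord('a') = 28

Answer: 20 43 46 53 36 35 28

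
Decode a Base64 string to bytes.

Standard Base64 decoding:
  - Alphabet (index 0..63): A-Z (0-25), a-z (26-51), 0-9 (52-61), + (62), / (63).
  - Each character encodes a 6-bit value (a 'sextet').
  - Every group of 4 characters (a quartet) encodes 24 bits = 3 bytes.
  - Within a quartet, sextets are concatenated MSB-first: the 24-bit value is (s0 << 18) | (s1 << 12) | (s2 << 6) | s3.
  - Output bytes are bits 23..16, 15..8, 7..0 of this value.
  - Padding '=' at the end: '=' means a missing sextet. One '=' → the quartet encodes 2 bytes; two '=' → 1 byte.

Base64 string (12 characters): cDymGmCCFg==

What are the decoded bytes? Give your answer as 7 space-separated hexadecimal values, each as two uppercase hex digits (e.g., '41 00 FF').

After char 0 ('c'=28): chars_in_quartet=1 acc=0x1C bytes_emitted=0
After char 1 ('D'=3): chars_in_quartet=2 acc=0x703 bytes_emitted=0
After char 2 ('y'=50): chars_in_quartet=3 acc=0x1C0F2 bytes_emitted=0
After char 3 ('m'=38): chars_in_quartet=4 acc=0x703CA6 -> emit 70 3C A6, reset; bytes_emitted=3
After char 4 ('G'=6): chars_in_quartet=1 acc=0x6 bytes_emitted=3
After char 5 ('m'=38): chars_in_quartet=2 acc=0x1A6 bytes_emitted=3
After char 6 ('C'=2): chars_in_quartet=3 acc=0x6982 bytes_emitted=3
After char 7 ('C'=2): chars_in_quartet=4 acc=0x1A6082 -> emit 1A 60 82, reset; bytes_emitted=6
After char 8 ('F'=5): chars_in_quartet=1 acc=0x5 bytes_emitted=6
After char 9 ('g'=32): chars_in_quartet=2 acc=0x160 bytes_emitted=6
Padding '==': partial quartet acc=0x160 -> emit 16; bytes_emitted=7

Answer: 70 3C A6 1A 60 82 16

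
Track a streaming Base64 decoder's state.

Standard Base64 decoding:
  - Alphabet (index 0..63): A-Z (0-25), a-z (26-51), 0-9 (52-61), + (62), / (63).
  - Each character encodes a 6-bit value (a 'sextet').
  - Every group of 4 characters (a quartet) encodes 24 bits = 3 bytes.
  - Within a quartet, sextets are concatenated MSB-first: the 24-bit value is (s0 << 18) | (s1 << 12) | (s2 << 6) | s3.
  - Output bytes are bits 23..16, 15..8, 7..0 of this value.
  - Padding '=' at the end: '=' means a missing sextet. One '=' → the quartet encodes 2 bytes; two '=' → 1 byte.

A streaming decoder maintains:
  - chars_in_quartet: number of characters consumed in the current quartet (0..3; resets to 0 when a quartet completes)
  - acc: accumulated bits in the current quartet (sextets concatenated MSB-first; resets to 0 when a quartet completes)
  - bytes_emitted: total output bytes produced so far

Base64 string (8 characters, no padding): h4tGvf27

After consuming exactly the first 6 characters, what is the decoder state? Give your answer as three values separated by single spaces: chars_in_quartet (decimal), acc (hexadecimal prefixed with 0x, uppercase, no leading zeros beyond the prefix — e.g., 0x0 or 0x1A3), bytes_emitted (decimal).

After char 0 ('h'=33): chars_in_quartet=1 acc=0x21 bytes_emitted=0
After char 1 ('4'=56): chars_in_quartet=2 acc=0x878 bytes_emitted=0
After char 2 ('t'=45): chars_in_quartet=3 acc=0x21E2D bytes_emitted=0
After char 3 ('G'=6): chars_in_quartet=4 acc=0x878B46 -> emit 87 8B 46, reset; bytes_emitted=3
After char 4 ('v'=47): chars_in_quartet=1 acc=0x2F bytes_emitted=3
After char 5 ('f'=31): chars_in_quartet=2 acc=0xBDF bytes_emitted=3

Answer: 2 0xBDF 3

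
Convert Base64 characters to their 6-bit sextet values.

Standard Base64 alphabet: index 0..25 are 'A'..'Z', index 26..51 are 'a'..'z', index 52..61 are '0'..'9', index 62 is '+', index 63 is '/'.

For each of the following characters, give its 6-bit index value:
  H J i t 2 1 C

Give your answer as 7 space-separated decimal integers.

'H': A..Z range, ord('H') − ord('A') = 7
'J': A..Z range, ord('J') − ord('A') = 9
'i': a..z range, 26 + ord('i') − ord('a') = 34
't': a..z range, 26 + ord('t') − ord('a') = 45
'2': 0..9 range, 52 + ord('2') − ord('0') = 54
'1': 0..9 range, 52 + ord('1') − ord('0') = 53
'C': A..Z range, ord('C') − ord('A') = 2

Answer: 7 9 34 45 54 53 2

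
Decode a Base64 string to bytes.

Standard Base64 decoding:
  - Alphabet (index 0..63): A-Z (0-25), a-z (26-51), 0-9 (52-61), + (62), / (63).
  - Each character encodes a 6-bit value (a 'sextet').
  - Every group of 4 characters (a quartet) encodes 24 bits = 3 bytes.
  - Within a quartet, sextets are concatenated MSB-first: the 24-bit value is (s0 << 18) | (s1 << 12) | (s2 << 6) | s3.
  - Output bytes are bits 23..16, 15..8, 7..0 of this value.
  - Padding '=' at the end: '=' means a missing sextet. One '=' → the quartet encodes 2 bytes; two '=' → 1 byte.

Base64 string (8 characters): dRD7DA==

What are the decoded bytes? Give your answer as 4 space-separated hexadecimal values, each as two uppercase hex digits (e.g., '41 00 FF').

Answer: 75 10 FB 0C

Derivation:
After char 0 ('d'=29): chars_in_quartet=1 acc=0x1D bytes_emitted=0
After char 1 ('R'=17): chars_in_quartet=2 acc=0x751 bytes_emitted=0
After char 2 ('D'=3): chars_in_quartet=3 acc=0x1D443 bytes_emitted=0
After char 3 ('7'=59): chars_in_quartet=4 acc=0x7510FB -> emit 75 10 FB, reset; bytes_emitted=3
After char 4 ('D'=3): chars_in_quartet=1 acc=0x3 bytes_emitted=3
After char 5 ('A'=0): chars_in_quartet=2 acc=0xC0 bytes_emitted=3
Padding '==': partial quartet acc=0xC0 -> emit 0C; bytes_emitted=4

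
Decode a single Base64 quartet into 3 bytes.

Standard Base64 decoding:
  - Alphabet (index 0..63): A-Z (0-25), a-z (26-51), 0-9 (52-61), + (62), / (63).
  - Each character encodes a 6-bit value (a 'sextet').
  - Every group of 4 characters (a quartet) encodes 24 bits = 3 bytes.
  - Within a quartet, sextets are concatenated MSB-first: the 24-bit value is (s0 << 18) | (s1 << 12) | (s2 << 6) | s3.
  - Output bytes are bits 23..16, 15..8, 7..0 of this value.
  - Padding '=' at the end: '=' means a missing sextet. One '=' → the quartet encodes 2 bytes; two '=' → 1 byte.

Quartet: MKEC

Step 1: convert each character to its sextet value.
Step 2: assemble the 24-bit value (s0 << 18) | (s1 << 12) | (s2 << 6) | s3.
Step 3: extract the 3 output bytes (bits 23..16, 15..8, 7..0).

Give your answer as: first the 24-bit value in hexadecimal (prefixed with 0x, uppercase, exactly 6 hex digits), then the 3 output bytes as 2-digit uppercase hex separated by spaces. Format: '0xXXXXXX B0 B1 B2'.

Answer: 0x30A102 30 A1 02

Derivation:
Sextets: M=12, K=10, E=4, C=2
24-bit: (12<<18) | (10<<12) | (4<<6) | 2
      = 0x300000 | 0x00A000 | 0x000100 | 0x000002
      = 0x30A102
Bytes: (v>>16)&0xFF=30, (v>>8)&0xFF=A1, v&0xFF=02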